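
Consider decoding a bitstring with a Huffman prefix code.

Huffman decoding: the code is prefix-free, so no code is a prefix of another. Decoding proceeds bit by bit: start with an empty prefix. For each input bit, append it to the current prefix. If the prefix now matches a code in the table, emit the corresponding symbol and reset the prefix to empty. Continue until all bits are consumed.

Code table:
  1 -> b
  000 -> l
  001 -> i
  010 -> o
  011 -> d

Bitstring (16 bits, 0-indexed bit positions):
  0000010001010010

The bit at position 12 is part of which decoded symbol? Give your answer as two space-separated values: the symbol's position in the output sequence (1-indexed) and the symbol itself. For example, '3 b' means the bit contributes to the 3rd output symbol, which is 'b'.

Bit 0: prefix='0' (no match yet)
Bit 1: prefix='00' (no match yet)
Bit 2: prefix='000' -> emit 'l', reset
Bit 3: prefix='0' (no match yet)
Bit 4: prefix='00' (no match yet)
Bit 5: prefix='001' -> emit 'i', reset
Bit 6: prefix='0' (no match yet)
Bit 7: prefix='00' (no match yet)
Bit 8: prefix='000' -> emit 'l', reset
Bit 9: prefix='1' -> emit 'b', reset
Bit 10: prefix='0' (no match yet)
Bit 11: prefix='01' (no match yet)
Bit 12: prefix='010' -> emit 'o', reset
Bit 13: prefix='0' (no match yet)
Bit 14: prefix='01' (no match yet)
Bit 15: prefix='010' -> emit 'o', reset

Answer: 5 o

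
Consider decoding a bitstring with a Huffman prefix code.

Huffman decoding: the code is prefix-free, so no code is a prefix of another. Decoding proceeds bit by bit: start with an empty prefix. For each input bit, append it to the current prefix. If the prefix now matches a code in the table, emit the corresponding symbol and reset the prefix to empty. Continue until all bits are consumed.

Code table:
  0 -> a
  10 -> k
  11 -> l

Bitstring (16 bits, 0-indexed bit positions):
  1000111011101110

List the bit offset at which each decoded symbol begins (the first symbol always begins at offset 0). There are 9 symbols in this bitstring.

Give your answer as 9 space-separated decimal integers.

Answer: 0 2 3 4 6 8 10 12 14

Derivation:
Bit 0: prefix='1' (no match yet)
Bit 1: prefix='10' -> emit 'k', reset
Bit 2: prefix='0' -> emit 'a', reset
Bit 3: prefix='0' -> emit 'a', reset
Bit 4: prefix='1' (no match yet)
Bit 5: prefix='11' -> emit 'l', reset
Bit 6: prefix='1' (no match yet)
Bit 7: prefix='10' -> emit 'k', reset
Bit 8: prefix='1' (no match yet)
Bit 9: prefix='11' -> emit 'l', reset
Bit 10: prefix='1' (no match yet)
Bit 11: prefix='10' -> emit 'k', reset
Bit 12: prefix='1' (no match yet)
Bit 13: prefix='11' -> emit 'l', reset
Bit 14: prefix='1' (no match yet)
Bit 15: prefix='10' -> emit 'k', reset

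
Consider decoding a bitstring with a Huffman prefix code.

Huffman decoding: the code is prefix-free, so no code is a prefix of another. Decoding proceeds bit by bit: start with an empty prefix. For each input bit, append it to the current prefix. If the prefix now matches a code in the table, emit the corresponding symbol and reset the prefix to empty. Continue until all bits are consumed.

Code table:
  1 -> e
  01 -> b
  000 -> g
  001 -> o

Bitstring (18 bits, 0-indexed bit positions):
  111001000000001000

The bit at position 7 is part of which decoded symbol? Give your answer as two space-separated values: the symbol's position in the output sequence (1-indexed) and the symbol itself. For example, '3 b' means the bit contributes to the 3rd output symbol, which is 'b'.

Bit 0: prefix='1' -> emit 'e', reset
Bit 1: prefix='1' -> emit 'e', reset
Bit 2: prefix='1' -> emit 'e', reset
Bit 3: prefix='0' (no match yet)
Bit 4: prefix='00' (no match yet)
Bit 5: prefix='001' -> emit 'o', reset
Bit 6: prefix='0' (no match yet)
Bit 7: prefix='00' (no match yet)
Bit 8: prefix='000' -> emit 'g', reset
Bit 9: prefix='0' (no match yet)
Bit 10: prefix='00' (no match yet)
Bit 11: prefix='000' -> emit 'g', reset

Answer: 5 g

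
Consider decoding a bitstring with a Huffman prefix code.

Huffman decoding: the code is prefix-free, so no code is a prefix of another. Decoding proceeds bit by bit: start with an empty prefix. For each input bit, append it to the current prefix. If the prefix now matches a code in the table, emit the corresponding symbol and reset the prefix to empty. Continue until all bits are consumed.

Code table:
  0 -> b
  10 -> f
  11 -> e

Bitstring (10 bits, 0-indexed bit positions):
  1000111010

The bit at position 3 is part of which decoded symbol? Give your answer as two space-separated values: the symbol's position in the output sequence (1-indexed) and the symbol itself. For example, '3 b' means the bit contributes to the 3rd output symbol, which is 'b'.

Bit 0: prefix='1' (no match yet)
Bit 1: prefix='10' -> emit 'f', reset
Bit 2: prefix='0' -> emit 'b', reset
Bit 3: prefix='0' -> emit 'b', reset
Bit 4: prefix='1' (no match yet)
Bit 5: prefix='11' -> emit 'e', reset
Bit 6: prefix='1' (no match yet)
Bit 7: prefix='10' -> emit 'f', reset

Answer: 3 b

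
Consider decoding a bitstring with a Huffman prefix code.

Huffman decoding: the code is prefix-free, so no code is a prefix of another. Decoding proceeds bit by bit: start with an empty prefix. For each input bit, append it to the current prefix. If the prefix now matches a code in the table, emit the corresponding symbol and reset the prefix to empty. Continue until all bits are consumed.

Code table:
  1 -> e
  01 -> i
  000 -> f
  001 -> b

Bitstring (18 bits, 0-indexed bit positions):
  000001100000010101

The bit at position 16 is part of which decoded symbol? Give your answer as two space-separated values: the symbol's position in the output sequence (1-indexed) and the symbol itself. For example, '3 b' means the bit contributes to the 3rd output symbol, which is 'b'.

Answer: 8 i

Derivation:
Bit 0: prefix='0' (no match yet)
Bit 1: prefix='00' (no match yet)
Bit 2: prefix='000' -> emit 'f', reset
Bit 3: prefix='0' (no match yet)
Bit 4: prefix='00' (no match yet)
Bit 5: prefix='001' -> emit 'b', reset
Bit 6: prefix='1' -> emit 'e', reset
Bit 7: prefix='0' (no match yet)
Bit 8: prefix='00' (no match yet)
Bit 9: prefix='000' -> emit 'f', reset
Bit 10: prefix='0' (no match yet)
Bit 11: prefix='00' (no match yet)
Bit 12: prefix='000' -> emit 'f', reset
Bit 13: prefix='1' -> emit 'e', reset
Bit 14: prefix='0' (no match yet)
Bit 15: prefix='01' -> emit 'i', reset
Bit 16: prefix='0' (no match yet)
Bit 17: prefix='01' -> emit 'i', reset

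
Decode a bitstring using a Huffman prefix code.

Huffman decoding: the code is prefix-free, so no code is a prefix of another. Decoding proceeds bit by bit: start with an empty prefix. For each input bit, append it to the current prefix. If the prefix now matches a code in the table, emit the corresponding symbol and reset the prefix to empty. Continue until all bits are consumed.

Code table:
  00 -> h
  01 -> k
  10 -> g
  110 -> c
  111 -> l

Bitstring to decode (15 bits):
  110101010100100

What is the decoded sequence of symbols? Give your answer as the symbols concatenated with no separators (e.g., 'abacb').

Bit 0: prefix='1' (no match yet)
Bit 1: prefix='11' (no match yet)
Bit 2: prefix='110' -> emit 'c', reset
Bit 3: prefix='1' (no match yet)
Bit 4: prefix='10' -> emit 'g', reset
Bit 5: prefix='1' (no match yet)
Bit 6: prefix='10' -> emit 'g', reset
Bit 7: prefix='1' (no match yet)
Bit 8: prefix='10' -> emit 'g', reset
Bit 9: prefix='1' (no match yet)
Bit 10: prefix='10' -> emit 'g', reset
Bit 11: prefix='0' (no match yet)
Bit 12: prefix='01' -> emit 'k', reset
Bit 13: prefix='0' (no match yet)
Bit 14: prefix='00' -> emit 'h', reset

Answer: cggggkh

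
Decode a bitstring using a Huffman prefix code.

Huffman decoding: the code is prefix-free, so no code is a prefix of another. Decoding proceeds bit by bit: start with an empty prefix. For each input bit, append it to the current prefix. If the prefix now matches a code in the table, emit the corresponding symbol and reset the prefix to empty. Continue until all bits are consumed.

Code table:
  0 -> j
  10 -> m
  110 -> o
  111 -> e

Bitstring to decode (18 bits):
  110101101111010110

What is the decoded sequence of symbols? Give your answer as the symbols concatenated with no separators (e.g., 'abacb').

Bit 0: prefix='1' (no match yet)
Bit 1: prefix='11' (no match yet)
Bit 2: prefix='110' -> emit 'o', reset
Bit 3: prefix='1' (no match yet)
Bit 4: prefix='10' -> emit 'm', reset
Bit 5: prefix='1' (no match yet)
Bit 6: prefix='11' (no match yet)
Bit 7: prefix='110' -> emit 'o', reset
Bit 8: prefix='1' (no match yet)
Bit 9: prefix='11' (no match yet)
Bit 10: prefix='111' -> emit 'e', reset
Bit 11: prefix='1' (no match yet)
Bit 12: prefix='10' -> emit 'm', reset
Bit 13: prefix='1' (no match yet)
Bit 14: prefix='10' -> emit 'm', reset
Bit 15: prefix='1' (no match yet)
Bit 16: prefix='11' (no match yet)
Bit 17: prefix='110' -> emit 'o', reset

Answer: omoemmo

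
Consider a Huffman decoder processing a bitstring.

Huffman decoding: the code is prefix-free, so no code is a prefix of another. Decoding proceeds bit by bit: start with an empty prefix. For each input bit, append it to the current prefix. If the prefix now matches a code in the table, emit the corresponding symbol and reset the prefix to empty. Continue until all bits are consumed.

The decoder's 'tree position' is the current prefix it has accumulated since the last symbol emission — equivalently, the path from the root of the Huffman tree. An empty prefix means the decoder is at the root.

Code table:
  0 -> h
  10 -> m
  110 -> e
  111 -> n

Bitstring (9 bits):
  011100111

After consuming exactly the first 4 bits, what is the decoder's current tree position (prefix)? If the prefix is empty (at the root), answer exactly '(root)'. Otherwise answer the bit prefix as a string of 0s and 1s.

Bit 0: prefix='0' -> emit 'h', reset
Bit 1: prefix='1' (no match yet)
Bit 2: prefix='11' (no match yet)
Bit 3: prefix='111' -> emit 'n', reset

Answer: (root)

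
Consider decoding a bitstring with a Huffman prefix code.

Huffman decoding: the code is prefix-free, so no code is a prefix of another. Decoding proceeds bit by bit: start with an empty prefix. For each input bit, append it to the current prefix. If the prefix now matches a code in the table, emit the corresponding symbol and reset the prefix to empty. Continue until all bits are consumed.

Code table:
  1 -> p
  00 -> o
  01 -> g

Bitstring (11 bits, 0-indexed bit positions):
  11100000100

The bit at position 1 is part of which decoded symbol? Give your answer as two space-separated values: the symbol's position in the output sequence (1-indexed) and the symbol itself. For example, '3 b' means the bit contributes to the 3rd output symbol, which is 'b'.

Bit 0: prefix='1' -> emit 'p', reset
Bit 1: prefix='1' -> emit 'p', reset
Bit 2: prefix='1' -> emit 'p', reset
Bit 3: prefix='0' (no match yet)
Bit 4: prefix='00' -> emit 'o', reset
Bit 5: prefix='0' (no match yet)

Answer: 2 p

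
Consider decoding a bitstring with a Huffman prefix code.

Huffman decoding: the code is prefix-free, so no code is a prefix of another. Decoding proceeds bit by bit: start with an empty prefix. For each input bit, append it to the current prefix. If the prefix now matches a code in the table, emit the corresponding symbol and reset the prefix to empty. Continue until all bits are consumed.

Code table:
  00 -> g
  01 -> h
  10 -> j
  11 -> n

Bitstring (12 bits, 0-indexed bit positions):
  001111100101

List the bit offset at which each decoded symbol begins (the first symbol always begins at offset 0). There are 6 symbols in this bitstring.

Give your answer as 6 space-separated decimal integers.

Bit 0: prefix='0' (no match yet)
Bit 1: prefix='00' -> emit 'g', reset
Bit 2: prefix='1' (no match yet)
Bit 3: prefix='11' -> emit 'n', reset
Bit 4: prefix='1' (no match yet)
Bit 5: prefix='11' -> emit 'n', reset
Bit 6: prefix='1' (no match yet)
Bit 7: prefix='10' -> emit 'j', reset
Bit 8: prefix='0' (no match yet)
Bit 9: prefix='01' -> emit 'h', reset
Bit 10: prefix='0' (no match yet)
Bit 11: prefix='01' -> emit 'h', reset

Answer: 0 2 4 6 8 10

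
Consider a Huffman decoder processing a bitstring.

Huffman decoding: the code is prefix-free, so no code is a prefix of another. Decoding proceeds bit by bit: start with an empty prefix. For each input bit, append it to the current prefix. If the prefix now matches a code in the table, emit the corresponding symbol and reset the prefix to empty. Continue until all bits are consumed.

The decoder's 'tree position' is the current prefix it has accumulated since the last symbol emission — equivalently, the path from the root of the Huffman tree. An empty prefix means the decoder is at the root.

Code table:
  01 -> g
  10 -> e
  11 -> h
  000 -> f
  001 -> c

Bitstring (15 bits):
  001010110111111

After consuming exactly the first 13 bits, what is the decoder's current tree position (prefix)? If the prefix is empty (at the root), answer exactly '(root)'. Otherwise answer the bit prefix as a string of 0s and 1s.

Answer: (root)

Derivation:
Bit 0: prefix='0' (no match yet)
Bit 1: prefix='00' (no match yet)
Bit 2: prefix='001' -> emit 'c', reset
Bit 3: prefix='0' (no match yet)
Bit 4: prefix='01' -> emit 'g', reset
Bit 5: prefix='0' (no match yet)
Bit 6: prefix='01' -> emit 'g', reset
Bit 7: prefix='1' (no match yet)
Bit 8: prefix='10' -> emit 'e', reset
Bit 9: prefix='1' (no match yet)
Bit 10: prefix='11' -> emit 'h', reset
Bit 11: prefix='1' (no match yet)
Bit 12: prefix='11' -> emit 'h', reset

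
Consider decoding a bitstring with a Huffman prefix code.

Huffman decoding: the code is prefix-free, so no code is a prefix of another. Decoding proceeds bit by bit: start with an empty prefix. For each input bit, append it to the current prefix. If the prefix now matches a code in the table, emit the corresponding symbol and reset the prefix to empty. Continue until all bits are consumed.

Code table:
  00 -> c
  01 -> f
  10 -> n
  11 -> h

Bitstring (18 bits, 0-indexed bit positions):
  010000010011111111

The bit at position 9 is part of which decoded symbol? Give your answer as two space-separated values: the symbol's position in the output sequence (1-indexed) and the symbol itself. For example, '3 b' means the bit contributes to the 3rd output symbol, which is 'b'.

Bit 0: prefix='0' (no match yet)
Bit 1: prefix='01' -> emit 'f', reset
Bit 2: prefix='0' (no match yet)
Bit 3: prefix='00' -> emit 'c', reset
Bit 4: prefix='0' (no match yet)
Bit 5: prefix='00' -> emit 'c', reset
Bit 6: prefix='0' (no match yet)
Bit 7: prefix='01' -> emit 'f', reset
Bit 8: prefix='0' (no match yet)
Bit 9: prefix='00' -> emit 'c', reset
Bit 10: prefix='1' (no match yet)
Bit 11: prefix='11' -> emit 'h', reset
Bit 12: prefix='1' (no match yet)
Bit 13: prefix='11' -> emit 'h', reset

Answer: 5 c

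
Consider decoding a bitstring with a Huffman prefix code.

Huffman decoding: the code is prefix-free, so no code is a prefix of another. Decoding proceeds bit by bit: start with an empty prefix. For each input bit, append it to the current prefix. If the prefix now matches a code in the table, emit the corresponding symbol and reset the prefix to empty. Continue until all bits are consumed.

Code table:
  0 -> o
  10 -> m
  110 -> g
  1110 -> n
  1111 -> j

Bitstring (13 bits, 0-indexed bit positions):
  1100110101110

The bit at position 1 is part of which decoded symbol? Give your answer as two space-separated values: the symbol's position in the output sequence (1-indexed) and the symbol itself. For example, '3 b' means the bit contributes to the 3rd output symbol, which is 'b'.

Bit 0: prefix='1' (no match yet)
Bit 1: prefix='11' (no match yet)
Bit 2: prefix='110' -> emit 'g', reset
Bit 3: prefix='0' -> emit 'o', reset
Bit 4: prefix='1' (no match yet)
Bit 5: prefix='11' (no match yet)

Answer: 1 g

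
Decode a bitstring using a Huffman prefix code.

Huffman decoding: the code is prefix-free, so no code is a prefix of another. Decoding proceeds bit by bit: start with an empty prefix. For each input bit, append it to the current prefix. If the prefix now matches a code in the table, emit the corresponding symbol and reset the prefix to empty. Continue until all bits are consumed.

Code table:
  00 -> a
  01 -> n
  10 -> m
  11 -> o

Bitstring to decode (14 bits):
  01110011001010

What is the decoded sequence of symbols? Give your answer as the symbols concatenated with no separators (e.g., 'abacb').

Answer: noaoamm

Derivation:
Bit 0: prefix='0' (no match yet)
Bit 1: prefix='01' -> emit 'n', reset
Bit 2: prefix='1' (no match yet)
Bit 3: prefix='11' -> emit 'o', reset
Bit 4: prefix='0' (no match yet)
Bit 5: prefix='00' -> emit 'a', reset
Bit 6: prefix='1' (no match yet)
Bit 7: prefix='11' -> emit 'o', reset
Bit 8: prefix='0' (no match yet)
Bit 9: prefix='00' -> emit 'a', reset
Bit 10: prefix='1' (no match yet)
Bit 11: prefix='10' -> emit 'm', reset
Bit 12: prefix='1' (no match yet)
Bit 13: prefix='10' -> emit 'm', reset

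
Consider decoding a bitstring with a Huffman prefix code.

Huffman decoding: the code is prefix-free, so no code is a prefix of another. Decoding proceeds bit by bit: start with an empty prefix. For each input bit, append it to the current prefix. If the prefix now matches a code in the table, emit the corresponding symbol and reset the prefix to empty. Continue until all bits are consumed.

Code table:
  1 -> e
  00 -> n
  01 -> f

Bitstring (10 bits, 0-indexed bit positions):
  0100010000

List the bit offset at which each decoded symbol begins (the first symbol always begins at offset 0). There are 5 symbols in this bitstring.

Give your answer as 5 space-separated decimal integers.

Bit 0: prefix='0' (no match yet)
Bit 1: prefix='01' -> emit 'f', reset
Bit 2: prefix='0' (no match yet)
Bit 3: prefix='00' -> emit 'n', reset
Bit 4: prefix='0' (no match yet)
Bit 5: prefix='01' -> emit 'f', reset
Bit 6: prefix='0' (no match yet)
Bit 7: prefix='00' -> emit 'n', reset
Bit 8: prefix='0' (no match yet)
Bit 9: prefix='00' -> emit 'n', reset

Answer: 0 2 4 6 8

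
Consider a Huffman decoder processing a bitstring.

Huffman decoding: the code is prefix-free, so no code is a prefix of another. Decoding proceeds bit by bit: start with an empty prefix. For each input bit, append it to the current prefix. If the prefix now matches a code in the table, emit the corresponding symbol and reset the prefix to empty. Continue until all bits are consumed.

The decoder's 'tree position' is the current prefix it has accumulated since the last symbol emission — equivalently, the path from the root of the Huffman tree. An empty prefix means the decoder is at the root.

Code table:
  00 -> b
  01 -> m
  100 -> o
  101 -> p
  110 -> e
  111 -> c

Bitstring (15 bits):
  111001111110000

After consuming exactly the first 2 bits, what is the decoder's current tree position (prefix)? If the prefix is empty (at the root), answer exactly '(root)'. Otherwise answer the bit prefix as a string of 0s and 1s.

Answer: 11

Derivation:
Bit 0: prefix='1' (no match yet)
Bit 1: prefix='11' (no match yet)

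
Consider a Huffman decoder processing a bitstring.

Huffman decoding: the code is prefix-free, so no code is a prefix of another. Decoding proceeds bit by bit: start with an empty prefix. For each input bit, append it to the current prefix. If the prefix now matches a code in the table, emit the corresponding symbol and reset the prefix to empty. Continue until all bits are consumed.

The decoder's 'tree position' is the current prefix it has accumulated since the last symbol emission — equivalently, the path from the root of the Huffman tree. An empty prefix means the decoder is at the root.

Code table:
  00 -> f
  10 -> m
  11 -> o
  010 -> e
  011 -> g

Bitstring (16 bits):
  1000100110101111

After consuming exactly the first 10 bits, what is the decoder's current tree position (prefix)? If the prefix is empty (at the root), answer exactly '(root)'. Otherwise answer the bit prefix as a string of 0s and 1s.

Bit 0: prefix='1' (no match yet)
Bit 1: prefix='10' -> emit 'm', reset
Bit 2: prefix='0' (no match yet)
Bit 3: prefix='00' -> emit 'f', reset
Bit 4: prefix='1' (no match yet)
Bit 5: prefix='10' -> emit 'm', reset
Bit 6: prefix='0' (no match yet)
Bit 7: prefix='01' (no match yet)
Bit 8: prefix='011' -> emit 'g', reset
Bit 9: prefix='0' (no match yet)

Answer: 0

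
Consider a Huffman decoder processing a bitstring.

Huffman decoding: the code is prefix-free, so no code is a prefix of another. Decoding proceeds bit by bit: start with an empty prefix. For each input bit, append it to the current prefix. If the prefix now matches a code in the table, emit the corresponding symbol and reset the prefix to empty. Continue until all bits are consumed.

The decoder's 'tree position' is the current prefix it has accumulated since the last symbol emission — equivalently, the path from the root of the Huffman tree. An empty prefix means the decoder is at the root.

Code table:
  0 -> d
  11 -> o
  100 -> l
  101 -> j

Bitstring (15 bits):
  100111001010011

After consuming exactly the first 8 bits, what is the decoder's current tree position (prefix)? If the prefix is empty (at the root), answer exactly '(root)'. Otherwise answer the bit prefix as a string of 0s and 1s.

Bit 0: prefix='1' (no match yet)
Bit 1: prefix='10' (no match yet)
Bit 2: prefix='100' -> emit 'l', reset
Bit 3: prefix='1' (no match yet)
Bit 4: prefix='11' -> emit 'o', reset
Bit 5: prefix='1' (no match yet)
Bit 6: prefix='10' (no match yet)
Bit 7: prefix='100' -> emit 'l', reset

Answer: (root)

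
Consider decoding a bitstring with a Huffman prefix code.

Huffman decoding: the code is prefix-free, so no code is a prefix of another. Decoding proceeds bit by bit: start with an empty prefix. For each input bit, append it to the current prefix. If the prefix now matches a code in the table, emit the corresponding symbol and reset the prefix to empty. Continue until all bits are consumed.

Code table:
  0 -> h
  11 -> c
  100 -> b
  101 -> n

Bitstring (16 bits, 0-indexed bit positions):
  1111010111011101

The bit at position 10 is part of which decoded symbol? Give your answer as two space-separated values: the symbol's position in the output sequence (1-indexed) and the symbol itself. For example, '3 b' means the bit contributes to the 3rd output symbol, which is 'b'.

Answer: 6 h

Derivation:
Bit 0: prefix='1' (no match yet)
Bit 1: prefix='11' -> emit 'c', reset
Bit 2: prefix='1' (no match yet)
Bit 3: prefix='11' -> emit 'c', reset
Bit 4: prefix='0' -> emit 'h', reset
Bit 5: prefix='1' (no match yet)
Bit 6: prefix='10' (no match yet)
Bit 7: prefix='101' -> emit 'n', reset
Bit 8: prefix='1' (no match yet)
Bit 9: prefix='11' -> emit 'c', reset
Bit 10: prefix='0' -> emit 'h', reset
Bit 11: prefix='1' (no match yet)
Bit 12: prefix='11' -> emit 'c', reset
Bit 13: prefix='1' (no match yet)
Bit 14: prefix='10' (no match yet)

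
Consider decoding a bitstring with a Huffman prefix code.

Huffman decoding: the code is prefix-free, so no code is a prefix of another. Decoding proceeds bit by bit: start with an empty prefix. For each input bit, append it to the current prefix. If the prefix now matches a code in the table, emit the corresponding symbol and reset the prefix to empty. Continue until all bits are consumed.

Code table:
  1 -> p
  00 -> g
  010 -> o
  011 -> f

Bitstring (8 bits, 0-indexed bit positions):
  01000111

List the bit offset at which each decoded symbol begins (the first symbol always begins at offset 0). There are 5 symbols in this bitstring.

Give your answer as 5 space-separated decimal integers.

Bit 0: prefix='0' (no match yet)
Bit 1: prefix='01' (no match yet)
Bit 2: prefix='010' -> emit 'o', reset
Bit 3: prefix='0' (no match yet)
Bit 4: prefix='00' -> emit 'g', reset
Bit 5: prefix='1' -> emit 'p', reset
Bit 6: prefix='1' -> emit 'p', reset
Bit 7: prefix='1' -> emit 'p', reset

Answer: 0 3 5 6 7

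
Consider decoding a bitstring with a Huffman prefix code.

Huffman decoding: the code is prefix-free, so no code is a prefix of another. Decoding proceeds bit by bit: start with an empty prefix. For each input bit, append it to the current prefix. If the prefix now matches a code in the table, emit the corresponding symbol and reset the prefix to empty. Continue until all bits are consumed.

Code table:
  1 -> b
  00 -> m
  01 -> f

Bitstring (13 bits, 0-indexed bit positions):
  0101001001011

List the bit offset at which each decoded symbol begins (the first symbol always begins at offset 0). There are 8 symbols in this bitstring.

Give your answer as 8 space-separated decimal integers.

Bit 0: prefix='0' (no match yet)
Bit 1: prefix='01' -> emit 'f', reset
Bit 2: prefix='0' (no match yet)
Bit 3: prefix='01' -> emit 'f', reset
Bit 4: prefix='0' (no match yet)
Bit 5: prefix='00' -> emit 'm', reset
Bit 6: prefix='1' -> emit 'b', reset
Bit 7: prefix='0' (no match yet)
Bit 8: prefix='00' -> emit 'm', reset
Bit 9: prefix='1' -> emit 'b', reset
Bit 10: prefix='0' (no match yet)
Bit 11: prefix='01' -> emit 'f', reset
Bit 12: prefix='1' -> emit 'b', reset

Answer: 0 2 4 6 7 9 10 12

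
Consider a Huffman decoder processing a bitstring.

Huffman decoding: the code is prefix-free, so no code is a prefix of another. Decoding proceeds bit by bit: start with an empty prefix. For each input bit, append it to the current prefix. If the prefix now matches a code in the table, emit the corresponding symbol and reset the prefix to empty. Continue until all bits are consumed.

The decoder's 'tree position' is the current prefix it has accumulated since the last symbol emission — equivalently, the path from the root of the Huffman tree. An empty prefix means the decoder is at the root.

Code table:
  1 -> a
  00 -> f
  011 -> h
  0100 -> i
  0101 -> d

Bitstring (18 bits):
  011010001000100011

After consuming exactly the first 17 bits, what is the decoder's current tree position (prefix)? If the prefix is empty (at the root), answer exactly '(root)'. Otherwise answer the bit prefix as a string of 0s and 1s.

Bit 0: prefix='0' (no match yet)
Bit 1: prefix='01' (no match yet)
Bit 2: prefix='011' -> emit 'h', reset
Bit 3: prefix='0' (no match yet)
Bit 4: prefix='01' (no match yet)
Bit 5: prefix='010' (no match yet)
Bit 6: prefix='0100' -> emit 'i', reset
Bit 7: prefix='0' (no match yet)
Bit 8: prefix='01' (no match yet)
Bit 9: prefix='010' (no match yet)
Bit 10: prefix='0100' -> emit 'i', reset
Bit 11: prefix='0' (no match yet)
Bit 12: prefix='01' (no match yet)
Bit 13: prefix='010' (no match yet)
Bit 14: prefix='0100' -> emit 'i', reset
Bit 15: prefix='0' (no match yet)
Bit 16: prefix='01' (no match yet)

Answer: 01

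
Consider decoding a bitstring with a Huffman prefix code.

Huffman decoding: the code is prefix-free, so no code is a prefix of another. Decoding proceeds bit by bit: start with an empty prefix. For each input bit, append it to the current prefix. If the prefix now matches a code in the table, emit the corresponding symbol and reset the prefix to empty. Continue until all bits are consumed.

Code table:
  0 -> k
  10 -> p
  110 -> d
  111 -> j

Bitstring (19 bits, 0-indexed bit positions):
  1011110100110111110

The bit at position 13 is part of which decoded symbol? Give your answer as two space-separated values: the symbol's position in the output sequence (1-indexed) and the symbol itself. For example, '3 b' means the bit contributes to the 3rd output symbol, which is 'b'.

Bit 0: prefix='1' (no match yet)
Bit 1: prefix='10' -> emit 'p', reset
Bit 2: prefix='1' (no match yet)
Bit 3: prefix='11' (no match yet)
Bit 4: prefix='111' -> emit 'j', reset
Bit 5: prefix='1' (no match yet)
Bit 6: prefix='10' -> emit 'p', reset
Bit 7: prefix='1' (no match yet)
Bit 8: prefix='10' -> emit 'p', reset
Bit 9: prefix='0' -> emit 'k', reset
Bit 10: prefix='1' (no match yet)
Bit 11: prefix='11' (no match yet)
Bit 12: prefix='110' -> emit 'd', reset
Bit 13: prefix='1' (no match yet)
Bit 14: prefix='11' (no match yet)
Bit 15: prefix='111' -> emit 'j', reset
Bit 16: prefix='1' (no match yet)
Bit 17: prefix='11' (no match yet)

Answer: 7 j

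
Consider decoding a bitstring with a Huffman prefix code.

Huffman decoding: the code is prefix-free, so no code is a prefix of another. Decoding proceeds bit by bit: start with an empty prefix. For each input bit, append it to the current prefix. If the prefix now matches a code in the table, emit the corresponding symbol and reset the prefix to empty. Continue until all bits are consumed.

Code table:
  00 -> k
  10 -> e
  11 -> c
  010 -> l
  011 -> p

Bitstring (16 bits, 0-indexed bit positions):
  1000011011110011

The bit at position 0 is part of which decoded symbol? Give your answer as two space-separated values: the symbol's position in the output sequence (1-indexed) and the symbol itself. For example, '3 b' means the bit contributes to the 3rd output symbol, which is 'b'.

Answer: 1 e

Derivation:
Bit 0: prefix='1' (no match yet)
Bit 1: prefix='10' -> emit 'e', reset
Bit 2: prefix='0' (no match yet)
Bit 3: prefix='00' -> emit 'k', reset
Bit 4: prefix='0' (no match yet)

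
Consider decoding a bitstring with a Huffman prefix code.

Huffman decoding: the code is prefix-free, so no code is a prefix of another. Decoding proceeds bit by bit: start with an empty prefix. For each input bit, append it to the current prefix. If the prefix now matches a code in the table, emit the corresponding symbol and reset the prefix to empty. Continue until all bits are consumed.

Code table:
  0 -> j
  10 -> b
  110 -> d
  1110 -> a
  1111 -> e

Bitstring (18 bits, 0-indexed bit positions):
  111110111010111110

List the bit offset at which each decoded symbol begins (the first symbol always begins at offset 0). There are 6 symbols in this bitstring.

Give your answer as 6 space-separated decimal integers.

Bit 0: prefix='1' (no match yet)
Bit 1: prefix='11' (no match yet)
Bit 2: prefix='111' (no match yet)
Bit 3: prefix='1111' -> emit 'e', reset
Bit 4: prefix='1' (no match yet)
Bit 5: prefix='10' -> emit 'b', reset
Bit 6: prefix='1' (no match yet)
Bit 7: prefix='11' (no match yet)
Bit 8: prefix='111' (no match yet)
Bit 9: prefix='1110' -> emit 'a', reset
Bit 10: prefix='1' (no match yet)
Bit 11: prefix='10' -> emit 'b', reset
Bit 12: prefix='1' (no match yet)
Bit 13: prefix='11' (no match yet)
Bit 14: prefix='111' (no match yet)
Bit 15: prefix='1111' -> emit 'e', reset
Bit 16: prefix='1' (no match yet)
Bit 17: prefix='10' -> emit 'b', reset

Answer: 0 4 6 10 12 16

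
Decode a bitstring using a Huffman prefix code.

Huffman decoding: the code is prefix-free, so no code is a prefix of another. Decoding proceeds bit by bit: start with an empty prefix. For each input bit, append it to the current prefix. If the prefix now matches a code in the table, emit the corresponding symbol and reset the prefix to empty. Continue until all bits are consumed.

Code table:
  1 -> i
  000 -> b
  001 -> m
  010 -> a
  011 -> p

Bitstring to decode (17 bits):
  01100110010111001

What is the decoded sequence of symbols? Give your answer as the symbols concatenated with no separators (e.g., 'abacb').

Answer: pmimpim

Derivation:
Bit 0: prefix='0' (no match yet)
Bit 1: prefix='01' (no match yet)
Bit 2: prefix='011' -> emit 'p', reset
Bit 3: prefix='0' (no match yet)
Bit 4: prefix='00' (no match yet)
Bit 5: prefix='001' -> emit 'm', reset
Bit 6: prefix='1' -> emit 'i', reset
Bit 7: prefix='0' (no match yet)
Bit 8: prefix='00' (no match yet)
Bit 9: prefix='001' -> emit 'm', reset
Bit 10: prefix='0' (no match yet)
Bit 11: prefix='01' (no match yet)
Bit 12: prefix='011' -> emit 'p', reset
Bit 13: prefix='1' -> emit 'i', reset
Bit 14: prefix='0' (no match yet)
Bit 15: prefix='00' (no match yet)
Bit 16: prefix='001' -> emit 'm', reset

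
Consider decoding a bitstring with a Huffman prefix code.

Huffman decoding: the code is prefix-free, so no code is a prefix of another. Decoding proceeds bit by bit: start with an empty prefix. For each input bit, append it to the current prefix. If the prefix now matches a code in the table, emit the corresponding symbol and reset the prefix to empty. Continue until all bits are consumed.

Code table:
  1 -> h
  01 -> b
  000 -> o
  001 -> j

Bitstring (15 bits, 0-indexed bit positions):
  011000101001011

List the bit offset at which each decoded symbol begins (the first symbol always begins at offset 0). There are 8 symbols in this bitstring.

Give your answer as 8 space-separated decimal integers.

Bit 0: prefix='0' (no match yet)
Bit 1: prefix='01' -> emit 'b', reset
Bit 2: prefix='1' -> emit 'h', reset
Bit 3: prefix='0' (no match yet)
Bit 4: prefix='00' (no match yet)
Bit 5: prefix='000' -> emit 'o', reset
Bit 6: prefix='1' -> emit 'h', reset
Bit 7: prefix='0' (no match yet)
Bit 8: prefix='01' -> emit 'b', reset
Bit 9: prefix='0' (no match yet)
Bit 10: prefix='00' (no match yet)
Bit 11: prefix='001' -> emit 'j', reset
Bit 12: prefix='0' (no match yet)
Bit 13: prefix='01' -> emit 'b', reset
Bit 14: prefix='1' -> emit 'h', reset

Answer: 0 2 3 6 7 9 12 14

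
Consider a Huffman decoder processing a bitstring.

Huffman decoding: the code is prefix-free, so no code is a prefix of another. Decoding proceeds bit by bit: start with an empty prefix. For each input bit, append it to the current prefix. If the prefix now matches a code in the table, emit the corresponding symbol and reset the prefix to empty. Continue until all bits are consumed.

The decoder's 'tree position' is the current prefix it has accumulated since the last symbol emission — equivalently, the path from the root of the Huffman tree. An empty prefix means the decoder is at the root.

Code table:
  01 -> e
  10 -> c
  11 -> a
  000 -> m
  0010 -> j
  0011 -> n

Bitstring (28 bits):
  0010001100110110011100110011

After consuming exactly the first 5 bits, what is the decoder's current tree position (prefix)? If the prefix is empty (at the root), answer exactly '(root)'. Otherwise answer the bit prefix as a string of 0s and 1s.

Bit 0: prefix='0' (no match yet)
Bit 1: prefix='00' (no match yet)
Bit 2: prefix='001' (no match yet)
Bit 3: prefix='0010' -> emit 'j', reset
Bit 4: prefix='0' (no match yet)

Answer: 0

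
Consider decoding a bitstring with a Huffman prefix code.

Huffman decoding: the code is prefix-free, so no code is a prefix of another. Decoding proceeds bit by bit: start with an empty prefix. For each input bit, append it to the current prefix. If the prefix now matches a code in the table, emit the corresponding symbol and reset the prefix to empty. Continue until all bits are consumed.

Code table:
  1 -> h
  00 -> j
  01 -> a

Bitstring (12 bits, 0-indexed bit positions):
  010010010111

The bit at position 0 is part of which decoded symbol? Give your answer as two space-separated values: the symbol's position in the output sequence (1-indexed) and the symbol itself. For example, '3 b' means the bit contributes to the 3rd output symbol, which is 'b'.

Bit 0: prefix='0' (no match yet)
Bit 1: prefix='01' -> emit 'a', reset
Bit 2: prefix='0' (no match yet)
Bit 3: prefix='00' -> emit 'j', reset
Bit 4: prefix='1' -> emit 'h', reset

Answer: 1 a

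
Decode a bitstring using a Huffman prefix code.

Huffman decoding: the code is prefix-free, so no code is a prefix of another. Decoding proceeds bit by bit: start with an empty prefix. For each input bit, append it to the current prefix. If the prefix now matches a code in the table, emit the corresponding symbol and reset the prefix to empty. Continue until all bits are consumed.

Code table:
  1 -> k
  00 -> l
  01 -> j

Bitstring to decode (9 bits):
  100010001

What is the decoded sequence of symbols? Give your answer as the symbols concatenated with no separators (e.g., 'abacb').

Bit 0: prefix='1' -> emit 'k', reset
Bit 1: prefix='0' (no match yet)
Bit 2: prefix='00' -> emit 'l', reset
Bit 3: prefix='0' (no match yet)
Bit 4: prefix='01' -> emit 'j', reset
Bit 5: prefix='0' (no match yet)
Bit 6: prefix='00' -> emit 'l', reset
Bit 7: prefix='0' (no match yet)
Bit 8: prefix='01' -> emit 'j', reset

Answer: kljlj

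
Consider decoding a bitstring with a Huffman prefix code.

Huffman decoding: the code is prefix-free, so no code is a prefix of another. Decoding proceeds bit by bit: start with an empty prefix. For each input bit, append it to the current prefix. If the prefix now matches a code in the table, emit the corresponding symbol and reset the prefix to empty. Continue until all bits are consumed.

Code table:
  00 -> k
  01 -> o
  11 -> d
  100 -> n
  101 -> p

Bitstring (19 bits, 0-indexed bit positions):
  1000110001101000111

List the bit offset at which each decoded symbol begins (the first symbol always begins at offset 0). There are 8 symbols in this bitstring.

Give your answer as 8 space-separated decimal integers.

Bit 0: prefix='1' (no match yet)
Bit 1: prefix='10' (no match yet)
Bit 2: prefix='100' -> emit 'n', reset
Bit 3: prefix='0' (no match yet)
Bit 4: prefix='01' -> emit 'o', reset
Bit 5: prefix='1' (no match yet)
Bit 6: prefix='10' (no match yet)
Bit 7: prefix='100' -> emit 'n', reset
Bit 8: prefix='0' (no match yet)
Bit 9: prefix='01' -> emit 'o', reset
Bit 10: prefix='1' (no match yet)
Bit 11: prefix='10' (no match yet)
Bit 12: prefix='101' -> emit 'p', reset
Bit 13: prefix='0' (no match yet)
Bit 14: prefix='00' -> emit 'k', reset
Bit 15: prefix='0' (no match yet)
Bit 16: prefix='01' -> emit 'o', reset
Bit 17: prefix='1' (no match yet)
Bit 18: prefix='11' -> emit 'd', reset

Answer: 0 3 5 8 10 13 15 17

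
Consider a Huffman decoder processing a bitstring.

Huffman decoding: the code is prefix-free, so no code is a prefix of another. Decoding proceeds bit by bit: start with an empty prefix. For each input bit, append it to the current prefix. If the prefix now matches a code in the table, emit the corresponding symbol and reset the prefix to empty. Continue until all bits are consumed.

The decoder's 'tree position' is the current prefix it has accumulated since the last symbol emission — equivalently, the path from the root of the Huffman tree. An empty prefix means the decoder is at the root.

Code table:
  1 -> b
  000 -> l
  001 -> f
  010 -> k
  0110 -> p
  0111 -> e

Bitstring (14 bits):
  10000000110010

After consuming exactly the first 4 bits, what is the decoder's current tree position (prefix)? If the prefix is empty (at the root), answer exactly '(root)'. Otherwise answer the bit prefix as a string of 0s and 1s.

Answer: (root)

Derivation:
Bit 0: prefix='1' -> emit 'b', reset
Bit 1: prefix='0' (no match yet)
Bit 2: prefix='00' (no match yet)
Bit 3: prefix='000' -> emit 'l', reset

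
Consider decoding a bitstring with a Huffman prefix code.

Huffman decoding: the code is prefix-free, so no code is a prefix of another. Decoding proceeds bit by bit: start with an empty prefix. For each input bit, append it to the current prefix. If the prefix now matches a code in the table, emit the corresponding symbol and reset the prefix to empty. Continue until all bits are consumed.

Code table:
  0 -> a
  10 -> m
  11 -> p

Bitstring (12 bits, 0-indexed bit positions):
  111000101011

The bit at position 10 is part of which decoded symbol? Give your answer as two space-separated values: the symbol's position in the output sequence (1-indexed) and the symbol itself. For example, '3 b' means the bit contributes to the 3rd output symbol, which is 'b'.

Bit 0: prefix='1' (no match yet)
Bit 1: prefix='11' -> emit 'p', reset
Bit 2: prefix='1' (no match yet)
Bit 3: prefix='10' -> emit 'm', reset
Bit 4: prefix='0' -> emit 'a', reset
Bit 5: prefix='0' -> emit 'a', reset
Bit 6: prefix='1' (no match yet)
Bit 7: prefix='10' -> emit 'm', reset
Bit 8: prefix='1' (no match yet)
Bit 9: prefix='10' -> emit 'm', reset
Bit 10: prefix='1' (no match yet)
Bit 11: prefix='11' -> emit 'p', reset

Answer: 7 p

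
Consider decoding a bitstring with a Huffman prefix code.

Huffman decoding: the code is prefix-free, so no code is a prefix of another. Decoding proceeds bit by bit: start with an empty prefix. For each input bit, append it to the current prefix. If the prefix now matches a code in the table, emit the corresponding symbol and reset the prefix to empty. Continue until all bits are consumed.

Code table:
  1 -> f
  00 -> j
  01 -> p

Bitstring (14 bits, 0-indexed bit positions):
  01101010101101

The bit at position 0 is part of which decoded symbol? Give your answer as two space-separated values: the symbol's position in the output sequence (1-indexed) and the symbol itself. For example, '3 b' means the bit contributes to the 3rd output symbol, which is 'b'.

Bit 0: prefix='0' (no match yet)
Bit 1: prefix='01' -> emit 'p', reset
Bit 2: prefix='1' -> emit 'f', reset
Bit 3: prefix='0' (no match yet)
Bit 4: prefix='01' -> emit 'p', reset

Answer: 1 p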